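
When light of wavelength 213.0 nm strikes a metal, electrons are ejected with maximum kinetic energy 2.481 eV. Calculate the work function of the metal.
3.34 eV

From Einstein's photoelectric equation: KE_max = hf - φ = hc/λ - φ

Rearranging for φ:
φ = hc/λ - KE_max

Calculate photon energy:
E_photon = hc/λ = 5.8209 eV

Therefore:
φ = 5.8209 - 2.481 = 3.34 eV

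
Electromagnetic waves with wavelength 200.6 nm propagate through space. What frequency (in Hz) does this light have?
1.4945e+15 Hz

Using the wave equation: c = fλ

Solving for frequency:
f = c/λ = (3×10⁸ m/s) / (200.6×10⁻⁹ m)
f = 1.4945e+15 Hz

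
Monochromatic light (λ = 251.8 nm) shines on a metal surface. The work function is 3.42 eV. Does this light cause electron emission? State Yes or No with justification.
Yes

For photoemission, the photon energy must exceed the work function.

Photon energy: E = hc/λ = 4.9239 eV
Work function: φ = 3.42 eV

Since E_photon (4.9239 eV) > φ (3.42 eV), photoemission WILL occur.
The threshold wavelength is λ₀ = hc/φ = 362.5 nm.
Since 251.8 nm < 362.5 nm, the light has sufficient energy.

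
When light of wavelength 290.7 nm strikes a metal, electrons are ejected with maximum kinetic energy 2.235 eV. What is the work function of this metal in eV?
2.03 eV

From Einstein's photoelectric equation: KE_max = hf - φ = hc/λ - φ

Rearranging for φ:
φ = hc/λ - KE_max

Calculate photon energy:
E_photon = hc/λ = 4.2650 eV

Therefore:
φ = 4.2650 - 2.235 = 2.03 eV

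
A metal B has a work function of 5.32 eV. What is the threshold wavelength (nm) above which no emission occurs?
233.05 nm

The threshold wavelength is when the photon energy equals the work function:
hc/λ₀ = φ

Solving for λ₀:
λ₀ = hc/φ = (6.626×10⁻³⁴ J·s)(3×10⁸ m/s) / (5.32 eV × 1.602×10⁻¹⁹ J/eV)
λ₀ = 233.05 nm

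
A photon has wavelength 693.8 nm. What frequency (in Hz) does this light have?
4.3210e+14 Hz

Using the wave equation: c = fλ

Solving for frequency:
f = c/λ = (3×10⁸ m/s) / (693.8×10⁻⁹ m)
f = 4.3210e+14 Hz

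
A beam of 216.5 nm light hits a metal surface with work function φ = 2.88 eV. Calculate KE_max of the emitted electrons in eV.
2.8468 eV

Using Einstein's photoelectric equation: KE_max = hf - φ = hc/λ - φ

First, calculate the photon energy:
E_photon = hc/λ = (6.626×10⁻³⁴ J·s)(3×10⁸ m/s) / (216.5×10⁻⁹ m)
E_photon = 5.7268 eV

Then, the maximum kinetic energy:
KE_max = E_photon - φ = 5.7268 eV - 2.88 eV = 2.8468 eV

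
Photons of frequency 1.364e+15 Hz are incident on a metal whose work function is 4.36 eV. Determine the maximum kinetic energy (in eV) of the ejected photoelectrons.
1.2811 eV

Using Einstein's photoelectric equation: KE_max = hf - φ

First, calculate the photon energy:
E_photon = hf = (6.626×10⁻³⁴ J·s)(1.364e+15 Hz)
E_photon = 5.6411 eV

Then, the maximum kinetic energy:
KE_max = E_photon - φ = 5.6411 eV - 4.36 eV = 1.2811 eV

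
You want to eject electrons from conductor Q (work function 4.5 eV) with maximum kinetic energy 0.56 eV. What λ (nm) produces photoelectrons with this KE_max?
245.03 nm

From Einstein's equation: KE_max = hc/λ - φ

Rearranging for λ:
hc/λ = KE_max + φ
λ = hc/(KE_max + φ)

Required photon energy:
E_photon = KE_max + φ = 0.56 + 4.5 = 5.06 eV

Required wavelength:
λ = hc/E_photon = (6.626×10⁻³⁴)(3×10⁸) / (5.06 × 1.602×10⁻¹⁹)
λ = 245.03 nm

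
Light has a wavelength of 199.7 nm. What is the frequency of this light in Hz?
1.5012e+15 Hz

Using the wave equation: c = fλ

Solving for frequency:
f = c/λ = (3×10⁸ m/s) / (199.7×10⁻⁹ m)
f = 1.5012e+15 Hz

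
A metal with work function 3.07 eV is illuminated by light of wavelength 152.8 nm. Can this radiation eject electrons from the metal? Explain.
Yes

For photoemission, the photon energy must exceed the work function.

Photon energy: E = hc/λ = 8.1141 eV
Work function: φ = 3.07 eV

Since E_photon (8.1141 eV) > φ (3.07 eV), photoemission WILL occur.
The threshold wavelength is λ₀ = hc/φ = 403.9 nm.
Since 152.8 nm < 403.9 nm, the light has sufficient energy.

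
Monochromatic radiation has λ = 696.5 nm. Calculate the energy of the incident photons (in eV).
1.7801 eV

Using E = hf = hc/λ:

E = hc/λ = (6.626×10⁻³⁴ J·s)(3×10⁸ m/s) / (696.5×10⁻⁹ m)
E = 1.7801 eV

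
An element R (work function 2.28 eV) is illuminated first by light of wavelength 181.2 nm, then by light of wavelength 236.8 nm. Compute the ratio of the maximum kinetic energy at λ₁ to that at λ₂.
1.5435

Using Einstein's equation: KE_max = hc/λ - φ

For λ₁ = 181.2 nm:
E₁ = hc/λ₁ = 6.8424 eV
KE₁ = E₁ - φ = 6.8424 - 2.28 = 4.5624 eV

For λ₂ = 236.8 nm:
E₂ = hc/λ₂ = 5.2358 eV
KE₂ = E₂ - φ = 5.2358 - 2.28 = 2.9558 eV

Ratio: KE₁/KE₂ = 4.5624/2.9558 = 1.5435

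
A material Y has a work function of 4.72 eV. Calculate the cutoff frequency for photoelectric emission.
1.1413e+15 Hz

The threshold frequency is when the photon energy equals the work function:
hf₀ = φ

Solving for f₀:
f₀ = φ/h = (4.72 eV × 1.602×10⁻¹⁹ J/eV) / (6.626×10⁻³⁴ J·s)
f₀ = 1.1413e+15 Hz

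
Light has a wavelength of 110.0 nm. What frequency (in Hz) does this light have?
2.7254e+15 Hz

Using the wave equation: c = fλ

Solving for frequency:
f = c/λ = (3×10⁸ m/s) / (110.0×10⁻⁹ m)
f = 2.7254e+15 Hz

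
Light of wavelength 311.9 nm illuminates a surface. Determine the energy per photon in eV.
3.9751 eV

Using E = hf = hc/λ:

E = hc/λ = (6.626×10⁻³⁴ J·s)(3×10⁸ m/s) / (311.9×10⁻⁹ m)
E = 3.9751 eV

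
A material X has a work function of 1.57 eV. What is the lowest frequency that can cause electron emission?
3.7962e+14 Hz

The threshold frequency is when the photon energy equals the work function:
hf₀ = φ

Solving for f₀:
f₀ = φ/h = (1.57 eV × 1.602×10⁻¹⁹ J/eV) / (6.626×10⁻³⁴ J·s)
f₀ = 3.7962e+14 Hz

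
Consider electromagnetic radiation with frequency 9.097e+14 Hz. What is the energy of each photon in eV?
3.7622 eV

Using E = hf:

E = hf = (6.626×10⁻³⁴ J·s)(9.097e+14 Hz)
E = 3.7622 eV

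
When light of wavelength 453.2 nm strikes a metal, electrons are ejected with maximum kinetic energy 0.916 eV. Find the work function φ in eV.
1.82 eV

From Einstein's photoelectric equation: KE_max = hf - φ = hc/λ - φ

Rearranging for φ:
φ = hc/λ - KE_max

Calculate photon energy:
E_photon = hc/λ = 2.7358 eV

Therefore:
φ = 2.7358 - 0.916 = 1.82 eV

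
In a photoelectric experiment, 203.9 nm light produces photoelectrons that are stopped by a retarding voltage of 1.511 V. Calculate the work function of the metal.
4.57 eV

The stopping potential gives the maximum kinetic energy: KE_max = eV_s = 1.511 eV

From Einstein's photoelectric equation: KE_max = hc/λ - φ
Rearranging: φ = hc/λ - KE_max

Calculate photon energy:
E_photon = hc/λ = (6.626×10⁻³⁴ J·s)(3×10⁸ m/s) / (203.9×10⁻⁹ m) = 6.0806 eV

Therefore:
φ = 6.0806 - 1.511 = 4.57 eV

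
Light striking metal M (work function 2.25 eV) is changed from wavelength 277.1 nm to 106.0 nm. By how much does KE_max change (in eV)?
7.2223 eV

Using Einstein's equation: KE_max = hc/λ - φ

For λ₁ = 277.1 nm:
KE₁ = hc/λ₁ - φ = 4.4743 - 2.25 = 2.2243 eV

For λ₂ = 106.0 nm:
KE₂ = hc/λ₂ - φ = 11.6966 - 2.25 = 9.4466 eV

Change in KE:
ΔKE = KE₂ - KE₁ = 9.4466 - 2.2243 = 7.2223 eV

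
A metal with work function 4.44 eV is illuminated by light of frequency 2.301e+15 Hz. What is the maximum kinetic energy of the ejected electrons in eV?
5.0762 eV

Using Einstein's photoelectric equation: KE_max = hf - φ

First, calculate the photon energy:
E_photon = hf = (6.626×10⁻³⁴ J·s)(2.301e+15 Hz)
E_photon = 9.5162 eV

Then, the maximum kinetic energy:
KE_max = E_photon - φ = 9.5162 eV - 4.44 eV = 5.0762 eV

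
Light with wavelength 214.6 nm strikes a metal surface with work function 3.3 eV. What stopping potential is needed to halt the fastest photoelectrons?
2.4775 V

The stopping potential V_s satisfies: eV_s = KE_max

First, find KE_max using Einstein's equation:
E_photon = hc/λ = 5.7775 eV
KE_max = E_photon - φ = 5.7775 - 3.3 = 2.4775 eV

Since eV_s = KE_max:
V_s = KE_max/e = 2.4775 V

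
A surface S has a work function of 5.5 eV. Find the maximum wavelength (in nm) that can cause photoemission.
225.43 nm

The threshold wavelength is when the photon energy equals the work function:
hc/λ₀ = φ

Solving for λ₀:
λ₀ = hc/φ = (6.626×10⁻³⁴ J·s)(3×10⁸ m/s) / (5.5 eV × 1.602×10⁻¹⁹ J/eV)
λ₀ = 225.43 nm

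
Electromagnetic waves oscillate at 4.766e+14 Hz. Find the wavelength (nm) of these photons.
629.02 nm

Using the wave equation: c = fλ

Solving for wavelength:
λ = c/f = (3×10⁸ m/s) / (4.766e+14 Hz)
λ = 629.02 nm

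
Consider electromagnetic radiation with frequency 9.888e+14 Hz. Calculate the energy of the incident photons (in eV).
4.0893 eV

Using E = hf:

E = hf = (6.626×10⁻³⁴ J·s)(9.888e+14 Hz)
E = 4.0893 eV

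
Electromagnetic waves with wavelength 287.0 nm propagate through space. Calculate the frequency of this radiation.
1.0446e+15 Hz

Using the wave equation: c = fλ

Solving for frequency:
f = c/λ = (3×10⁸ m/s) / (287.0×10⁻⁹ m)
f = 1.0446e+15 Hz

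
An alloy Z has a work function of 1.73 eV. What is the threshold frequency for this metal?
4.1831e+14 Hz

The threshold frequency is when the photon energy equals the work function:
hf₀ = φ

Solving for f₀:
f₀ = φ/h = (1.73 eV × 1.602×10⁻¹⁹ J/eV) / (6.626×10⁻³⁴ J·s)
f₀ = 4.1831e+14 Hz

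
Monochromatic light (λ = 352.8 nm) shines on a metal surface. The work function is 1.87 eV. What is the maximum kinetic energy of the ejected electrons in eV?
1.6443 eV

Using Einstein's photoelectric equation: KE_max = hf - φ = hc/λ - φ

First, calculate the photon energy:
E_photon = hc/λ = (6.626×10⁻³⁴ J·s)(3×10⁸ m/s) / (352.8×10⁻⁹ m)
E_photon = 3.5143 eV

Then, the maximum kinetic energy:
KE_max = E_photon - φ = 3.5143 eV - 1.87 eV = 1.6443 eV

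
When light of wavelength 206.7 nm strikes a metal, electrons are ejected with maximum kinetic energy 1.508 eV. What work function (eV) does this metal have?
4.49 eV

From Einstein's photoelectric equation: KE_max = hf - φ = hc/λ - φ

Rearranging for φ:
φ = hc/λ - KE_max

Calculate photon energy:
E_photon = hc/λ = 5.9983 eV

Therefore:
φ = 5.9983 - 1.508 = 4.49 eV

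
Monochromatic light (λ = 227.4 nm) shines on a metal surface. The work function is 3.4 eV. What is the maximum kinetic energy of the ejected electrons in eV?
2.0523 eV

Using Einstein's photoelectric equation: KE_max = hf - φ = hc/λ - φ

First, calculate the photon energy:
E_photon = hc/λ = (6.626×10⁻³⁴ J·s)(3×10⁸ m/s) / (227.4×10⁻⁹ m)
E_photon = 5.4523 eV

Then, the maximum kinetic energy:
KE_max = E_photon - φ = 5.4523 eV - 3.4 eV = 2.0523 eV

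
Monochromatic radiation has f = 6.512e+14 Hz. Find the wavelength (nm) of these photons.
460.37 nm

Using the wave equation: c = fλ

Solving for wavelength:
λ = c/f = (3×10⁸ m/s) / (6.512e+14 Hz)
λ = 460.37 nm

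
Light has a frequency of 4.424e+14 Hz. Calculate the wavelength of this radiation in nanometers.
677.65 nm

Using the wave equation: c = fλ

Solving for wavelength:
λ = c/f = (3×10⁸ m/s) / (4.424e+14 Hz)
λ = 677.65 nm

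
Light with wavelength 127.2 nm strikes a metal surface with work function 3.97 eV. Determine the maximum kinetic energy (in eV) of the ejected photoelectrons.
5.7772 eV

Using Einstein's photoelectric equation: KE_max = hf - φ = hc/λ - φ

First, calculate the photon energy:
E_photon = hc/λ = (6.626×10⁻³⁴ J·s)(3×10⁸ m/s) / (127.2×10⁻⁹ m)
E_photon = 9.7472 eV

Then, the maximum kinetic energy:
KE_max = E_photon - φ = 9.7472 eV - 3.97 eV = 5.7772 eV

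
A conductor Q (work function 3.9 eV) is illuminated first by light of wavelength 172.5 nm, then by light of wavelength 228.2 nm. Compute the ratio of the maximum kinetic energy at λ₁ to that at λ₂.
2.1443

Using Einstein's equation: KE_max = hc/λ - φ

For λ₁ = 172.5 nm:
E₁ = hc/λ₁ = 7.1875 eV
KE₁ = E₁ - φ = 7.1875 - 3.9 = 3.2875 eV

For λ₂ = 228.2 nm:
E₂ = hc/λ₂ = 5.4331 eV
KE₂ = E₂ - φ = 5.4331 - 3.9 = 1.5331 eV

Ratio: KE₁/KE₂ = 3.2875/1.5331 = 2.1443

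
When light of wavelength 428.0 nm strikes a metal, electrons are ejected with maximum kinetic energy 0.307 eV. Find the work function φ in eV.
2.59 eV

From Einstein's photoelectric equation: KE_max = hf - φ = hc/λ - φ

Rearranging for φ:
φ = hc/λ - KE_max

Calculate photon energy:
E_photon = hc/λ = 2.8968 eV

Therefore:
φ = 2.8968 - 0.307 = 2.59 eV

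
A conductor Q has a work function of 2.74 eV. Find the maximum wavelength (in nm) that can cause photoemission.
452.50 nm

The threshold wavelength is when the photon energy equals the work function:
hc/λ₀ = φ

Solving for λ₀:
λ₀ = hc/φ = (6.626×10⁻³⁴ J·s)(3×10⁸ m/s) / (2.74 eV × 1.602×10⁻¹⁹ J/eV)
λ₀ = 452.50 nm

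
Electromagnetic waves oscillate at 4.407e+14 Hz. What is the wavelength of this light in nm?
680.26 nm

Using the wave equation: c = fλ

Solving for wavelength:
λ = c/f = (3×10⁸ m/s) / (4.407e+14 Hz)
λ = 680.26 nm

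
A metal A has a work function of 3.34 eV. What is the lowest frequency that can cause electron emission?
8.0761e+14 Hz

The threshold frequency is when the photon energy equals the work function:
hf₀ = φ

Solving for f₀:
f₀ = φ/h = (3.34 eV × 1.602×10⁻¹⁹ J/eV) / (6.626×10⁻³⁴ J·s)
f₀ = 8.0761e+14 Hz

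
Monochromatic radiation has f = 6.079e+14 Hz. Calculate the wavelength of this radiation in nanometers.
493.16 nm

Using the wave equation: c = fλ

Solving for wavelength:
λ = c/f = (3×10⁸ m/s) / (6.079e+14 Hz)
λ = 493.16 nm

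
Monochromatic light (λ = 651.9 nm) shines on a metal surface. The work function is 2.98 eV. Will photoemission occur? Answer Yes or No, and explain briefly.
No

For photoemission, the photon energy must exceed the work function.

Photon energy: E = hc/λ = 1.9019 eV
Work function: φ = 2.98 eV

Since E_photon (1.9019 eV) < φ (2.98 eV), photoemission will NOT occur.
The threshold wavelength is λ₀ = hc/φ = 416.1 nm.
Since 651.9 nm > 416.1 nm, the photons lack sufficient energy.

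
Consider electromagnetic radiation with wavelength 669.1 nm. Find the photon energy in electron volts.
1.8530 eV

Using E = hf = hc/λ:

E = hc/λ = (6.626×10⁻³⁴ J·s)(3×10⁸ m/s) / (669.1×10⁻⁹ m)
E = 1.8530 eV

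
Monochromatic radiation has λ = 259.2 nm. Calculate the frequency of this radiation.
1.1566e+15 Hz

Using the wave equation: c = fλ

Solving for frequency:
f = c/λ = (3×10⁸ m/s) / (259.2×10⁻⁹ m)
f = 1.1566e+15 Hz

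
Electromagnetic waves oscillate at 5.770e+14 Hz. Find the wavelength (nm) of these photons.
519.57 nm

Using the wave equation: c = fλ

Solving for wavelength:
λ = c/f = (3×10⁸ m/s) / (5.770e+14 Hz)
λ = 519.57 nm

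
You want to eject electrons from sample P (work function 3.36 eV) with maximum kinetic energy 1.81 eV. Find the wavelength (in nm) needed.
239.81 nm

From Einstein's equation: KE_max = hc/λ - φ

Rearranging for λ:
hc/λ = KE_max + φ
λ = hc/(KE_max + φ)

Required photon energy:
E_photon = KE_max + φ = 1.81 + 3.36 = 5.17 eV

Required wavelength:
λ = hc/E_photon = (6.626×10⁻³⁴)(3×10⁸) / (5.17 × 1.602×10⁻¹⁹)
λ = 239.81 nm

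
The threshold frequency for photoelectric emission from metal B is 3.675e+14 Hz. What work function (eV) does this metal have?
1.52 eV

At the threshold frequency, photon energy equals work function:
φ = hf₀

Calculating:
φ = (6.626×10⁻³⁴ J·s)(3.675e+14 Hz)
φ = 1.52 eV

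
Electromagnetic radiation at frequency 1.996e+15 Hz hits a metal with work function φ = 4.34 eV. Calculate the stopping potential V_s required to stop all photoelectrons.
3.9148 V

The stopping potential V_s satisfies: eV_s = KE_max

First, find KE_max using Einstein's equation:
E_photon = hf = (6.626×10⁻³⁴ J·s)(1.996e+15 Hz) = 8.2548 eV
KE_max = E_photon - φ = 8.2548 - 4.34 = 3.9148 eV

Since eV_s = KE_max:
V_s = KE_max/e = 3.9148 V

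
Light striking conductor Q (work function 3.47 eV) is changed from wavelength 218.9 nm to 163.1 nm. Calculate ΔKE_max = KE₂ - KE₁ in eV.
1.9378 eV

Using Einstein's equation: KE_max = hc/λ - φ

For λ₁ = 218.9 nm:
KE₁ = hc/λ₁ - φ = 5.6640 - 3.47 = 2.1940 eV

For λ₂ = 163.1 nm:
KE₂ = hc/λ₂ - φ = 7.6017 - 3.47 = 4.1317 eV

Change in KE:
ΔKE = KE₂ - KE₁ = 4.1317 - 2.1940 = 1.9378 eV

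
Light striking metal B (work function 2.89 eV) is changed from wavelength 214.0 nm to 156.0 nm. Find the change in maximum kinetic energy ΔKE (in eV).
2.1541 eV

Using Einstein's equation: KE_max = hc/λ - φ

For λ₁ = 214.0 nm:
KE₁ = hc/λ₁ - φ = 5.7937 - 2.89 = 2.9037 eV

For λ₂ = 156.0 nm:
KE₂ = hc/λ₂ - φ = 7.9477 - 2.89 = 5.0577 eV

Change in KE:
ΔKE = KE₂ - KE₁ = 5.0577 - 2.9037 = 2.1541 eV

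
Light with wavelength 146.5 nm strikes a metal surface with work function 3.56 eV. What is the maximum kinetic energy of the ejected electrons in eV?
4.9031 eV

Using Einstein's photoelectric equation: KE_max = hf - φ = hc/λ - φ

First, calculate the photon energy:
E_photon = hc/λ = (6.626×10⁻³⁴ J·s)(3×10⁸ m/s) / (146.5×10⁻⁹ m)
E_photon = 8.4631 eV

Then, the maximum kinetic energy:
KE_max = E_photon - φ = 8.4631 eV - 3.56 eV = 4.9031 eV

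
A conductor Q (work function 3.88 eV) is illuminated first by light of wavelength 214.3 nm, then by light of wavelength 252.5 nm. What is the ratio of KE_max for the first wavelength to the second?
1.8496

Using Einstein's equation: KE_max = hc/λ - φ

For λ₁ = 214.3 nm:
E₁ = hc/λ₁ = 5.7855 eV
KE₁ = E₁ - φ = 5.7855 - 3.88 = 1.9055 eV

For λ₂ = 252.5 nm:
E₂ = hc/λ₂ = 4.9103 eV
KE₂ = E₂ - φ = 4.9103 - 3.88 = 1.0303 eV

Ratio: KE₁/KE₂ = 1.9055/1.0303 = 1.8496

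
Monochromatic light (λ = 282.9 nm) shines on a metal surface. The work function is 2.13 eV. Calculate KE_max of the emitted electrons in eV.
2.2526 eV

Using Einstein's photoelectric equation: KE_max = hf - φ = hc/λ - φ

First, calculate the photon energy:
E_photon = hc/λ = (6.626×10⁻³⁴ J·s)(3×10⁸ m/s) / (282.9×10⁻⁹ m)
E_photon = 4.3826 eV

Then, the maximum kinetic energy:
KE_max = E_photon - φ = 4.3826 eV - 2.13 eV = 2.2526 eV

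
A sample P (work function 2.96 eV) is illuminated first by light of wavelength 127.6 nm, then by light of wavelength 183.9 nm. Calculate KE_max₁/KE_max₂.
1.7866

Using Einstein's equation: KE_max = hc/λ - φ

For λ₁ = 127.6 nm:
E₁ = hc/λ₁ = 9.7166 eV
KE₁ = E₁ - φ = 9.7166 - 2.96 = 6.7566 eV

For λ₂ = 183.9 nm:
E₂ = hc/λ₂ = 6.7419 eV
KE₂ = E₂ - φ = 6.7419 - 2.96 = 3.7819 eV

Ratio: KE₁/KE₂ = 6.7566/3.7819 = 1.7866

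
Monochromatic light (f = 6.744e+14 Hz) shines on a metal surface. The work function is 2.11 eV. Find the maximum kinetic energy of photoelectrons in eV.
0.6791 eV

Using Einstein's photoelectric equation: KE_max = hf - φ

First, calculate the photon energy:
E_photon = hf = (6.626×10⁻³⁴ J·s)(6.744e+14 Hz)
E_photon = 2.7891 eV

Then, the maximum kinetic energy:
KE_max = E_photon - φ = 2.7891 eV - 2.11 eV = 0.6791 eV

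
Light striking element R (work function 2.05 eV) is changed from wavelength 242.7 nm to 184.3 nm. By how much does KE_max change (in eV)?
1.6188 eV

Using Einstein's equation: KE_max = hc/λ - φ

For λ₁ = 242.7 nm:
KE₁ = hc/λ₁ - φ = 5.1085 - 2.05 = 3.0585 eV

For λ₂ = 184.3 nm:
KE₂ = hc/λ₂ - φ = 6.7273 - 2.05 = 4.6773 eV

Change in KE:
ΔKE = KE₂ - KE₁ = 4.6773 - 3.0585 = 1.6188 eV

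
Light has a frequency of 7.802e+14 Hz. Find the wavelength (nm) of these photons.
384.25 nm

Using the wave equation: c = fλ

Solving for wavelength:
λ = c/f = (3×10⁸ m/s) / (7.802e+14 Hz)
λ = 384.25 nm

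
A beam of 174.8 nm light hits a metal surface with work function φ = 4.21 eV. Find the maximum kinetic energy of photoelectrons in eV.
2.8829 eV

Using Einstein's photoelectric equation: KE_max = hf - φ = hc/λ - φ

First, calculate the photon energy:
E_photon = hc/λ = (6.626×10⁻³⁴ J·s)(3×10⁸ m/s) / (174.8×10⁻⁹ m)
E_photon = 7.0929 eV

Then, the maximum kinetic energy:
KE_max = E_photon - φ = 7.0929 eV - 4.21 eV = 2.8829 eV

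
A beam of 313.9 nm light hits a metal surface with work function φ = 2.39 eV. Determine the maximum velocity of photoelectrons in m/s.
7.4073e+05 m/s

First, find the maximum kinetic energy:
E_photon = hc/λ = 3.9498 eV
KE_max = E_photon - φ = 3.9498 - 2.39 = 1.5598 eV

Convert to Joules: KE_max = 1.5598 × 1.602×10⁻¹⁹ J = 2.4991e-19 J

Then use KE = ½mv² to find velocity:
v = √(2·KE/m) = √(2 × 2.4991e-19 J / 9.109e-31 kg)
v = 7.4073e+05 m/s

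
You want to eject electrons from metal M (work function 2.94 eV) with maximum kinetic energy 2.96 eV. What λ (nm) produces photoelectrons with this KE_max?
210.14 nm

From Einstein's equation: KE_max = hc/λ - φ

Rearranging for λ:
hc/λ = KE_max + φ
λ = hc/(KE_max + φ)

Required photon energy:
E_photon = KE_max + φ = 2.96 + 2.94 = 5.90 eV

Required wavelength:
λ = hc/E_photon = (6.626×10⁻³⁴)(3×10⁸) / (5.90 × 1.602×10⁻¹⁹)
λ = 210.14 nm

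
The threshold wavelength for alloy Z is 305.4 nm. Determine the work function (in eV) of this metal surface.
4.06 eV

At the threshold wavelength, photon energy equals work function:
φ = hc/λ₀

Calculating:
φ = (6.626×10⁻³⁴ J·s)(3×10⁸ m/s) / (305.4×10⁻⁹ m)
φ = 4.06 eV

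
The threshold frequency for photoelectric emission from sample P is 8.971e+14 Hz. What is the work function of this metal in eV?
3.71 eV

At the threshold frequency, photon energy equals work function:
φ = hf₀

Calculating:
φ = (6.626×10⁻³⁴ J·s)(8.971e+14 Hz)
φ = 3.71 eV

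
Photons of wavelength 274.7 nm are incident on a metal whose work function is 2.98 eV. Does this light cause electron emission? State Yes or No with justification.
Yes

For photoemission, the photon energy must exceed the work function.

Photon energy: E = hc/λ = 4.5134 eV
Work function: φ = 2.98 eV

Since E_photon (4.5134 eV) > φ (2.98 eV), photoemission WILL occur.
The threshold wavelength is λ₀ = hc/φ = 416.1 nm.
Since 274.7 nm < 416.1 nm, the light has sufficient energy.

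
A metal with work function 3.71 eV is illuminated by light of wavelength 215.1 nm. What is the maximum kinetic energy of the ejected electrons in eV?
2.0540 eV

Using Einstein's photoelectric equation: KE_max = hf - φ = hc/λ - φ

First, calculate the photon energy:
E_photon = hc/λ = (6.626×10⁻³⁴ J·s)(3×10⁸ m/s) / (215.1×10⁻⁹ m)
E_photon = 5.7640 eV

Then, the maximum kinetic energy:
KE_max = E_photon - φ = 5.7640 eV - 3.71 eV = 2.0540 eV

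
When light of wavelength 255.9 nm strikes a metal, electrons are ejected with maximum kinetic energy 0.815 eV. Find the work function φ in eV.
4.03 eV

From Einstein's photoelectric equation: KE_max = hf - φ = hc/λ - φ

Rearranging for φ:
φ = hc/λ - KE_max

Calculate photon energy:
E_photon = hc/λ = 4.8450 eV

Therefore:
φ = 4.8450 - 0.815 = 4.03 eV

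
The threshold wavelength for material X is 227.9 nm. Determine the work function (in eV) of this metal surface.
5.44 eV

At the threshold wavelength, photon energy equals work function:
φ = hc/λ₀

Calculating:
φ = (6.626×10⁻³⁴ J·s)(3×10⁸ m/s) / (227.9×10⁻⁹ m)
φ = 5.44 eV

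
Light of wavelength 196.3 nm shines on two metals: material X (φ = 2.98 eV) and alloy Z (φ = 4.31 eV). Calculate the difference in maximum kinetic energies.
1.3300 eV

Using KE_max = hc/λ - φ for each metal:

Photon energy: E = hc/λ = 6.3161 eV

For material X (φ₁ = 2.98 eV):
KE₁ = E - φ₁ = 6.3161 - 2.98 = 3.3361 eV

For alloy Z (φ₂ = 4.31 eV):
KE₂ = E - φ₂ = 6.3161 - 4.31 = 2.0061 eV

Difference:
ΔKE = KE₁ - KE₂ = 3.3361 - 2.0061 = 1.3300 eV

Note: The difference equals the difference in work functions: 4.31 - 2.98 = 1.33 eV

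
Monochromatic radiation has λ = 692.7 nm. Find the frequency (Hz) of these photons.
4.3279e+14 Hz

Using the wave equation: c = fλ

Solving for frequency:
f = c/λ = (3×10⁸ m/s) / (692.7×10⁻⁹ m)
f = 4.3279e+14 Hz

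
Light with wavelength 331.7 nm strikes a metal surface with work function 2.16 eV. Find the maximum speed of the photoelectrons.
7.4500e+05 m/s

First, find the maximum kinetic energy:
E_photon = hc/λ = 3.7378 eV
KE_max = E_photon - φ = 3.7378 - 2.16 = 1.5778 eV

Convert to Joules: KE_max = 1.5778 × 1.602×10⁻¹⁹ J = 2.5280e-19 J

Then use KE = ½mv² to find velocity:
v = √(2·KE/m) = √(2 × 2.5280e-19 J / 9.109e-31 kg)
v = 7.4500e+05 m/s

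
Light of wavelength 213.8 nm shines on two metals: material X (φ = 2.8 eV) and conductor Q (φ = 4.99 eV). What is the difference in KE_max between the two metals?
2.1900 eV

Using KE_max = hc/λ - φ for each metal:

Photon energy: E = hc/λ = 5.7991 eV

For material X (φ₁ = 2.8 eV):
KE₁ = E - φ₁ = 5.7991 - 2.8 = 2.9991 eV

For conductor Q (φ₂ = 4.99 eV):
KE₂ = E - φ₂ = 5.7991 - 4.99 = 0.8091 eV

Difference:
ΔKE = KE₁ - KE₂ = 2.9991 - 0.8091 = 2.1900 eV

Note: The difference equals the difference in work functions: 4.99 - 2.8 = 2.19 eV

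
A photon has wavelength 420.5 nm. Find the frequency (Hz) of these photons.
7.1294e+14 Hz

Using the wave equation: c = fλ

Solving for frequency:
f = c/λ = (3×10⁸ m/s) / (420.5×10⁻⁹ m)
f = 7.1294e+14 Hz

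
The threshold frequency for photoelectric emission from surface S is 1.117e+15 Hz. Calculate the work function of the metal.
4.62 eV

At the threshold frequency, photon energy equals work function:
φ = hf₀

Calculating:
φ = (6.626×10⁻³⁴ J·s)(1.117e+15 Hz)
φ = 4.62 eV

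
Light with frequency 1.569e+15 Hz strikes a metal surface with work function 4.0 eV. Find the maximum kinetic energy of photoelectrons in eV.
2.4889 eV

Using Einstein's photoelectric equation: KE_max = hf - φ

First, calculate the photon energy:
E_photon = hf = (6.626×10⁻³⁴ J·s)(1.569e+15 Hz)
E_photon = 6.4889 eV

Then, the maximum kinetic energy:
KE_max = E_photon - φ = 6.4889 eV - 4.0 eV = 2.4889 eV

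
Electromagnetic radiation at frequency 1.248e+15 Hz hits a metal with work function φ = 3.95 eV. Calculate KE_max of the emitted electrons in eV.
1.2113 eV

Using Einstein's photoelectric equation: KE_max = hf - φ

First, calculate the photon energy:
E_photon = hf = (6.626×10⁻³⁴ J·s)(1.248e+15 Hz)
E_photon = 5.1613 eV

Then, the maximum kinetic energy:
KE_max = E_photon - φ = 5.1613 eV - 3.95 eV = 1.2113 eV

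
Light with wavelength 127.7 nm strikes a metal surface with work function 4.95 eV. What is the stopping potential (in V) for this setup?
4.7590 V

The stopping potential V_s satisfies: eV_s = KE_max

First, find KE_max using Einstein's equation:
E_photon = hc/λ = 9.7090 eV
KE_max = E_photon - φ = 9.7090 - 4.95 = 4.7590 eV

Since eV_s = KE_max:
V_s = KE_max/e = 4.7590 V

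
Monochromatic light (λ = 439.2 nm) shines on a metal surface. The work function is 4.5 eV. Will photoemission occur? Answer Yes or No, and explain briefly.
No

For photoemission, the photon energy must exceed the work function.

Photon energy: E = hc/λ = 2.8230 eV
Work function: φ = 4.5 eV

Since E_photon (2.8230 eV) < φ (4.5 eV), photoemission will NOT occur.
The threshold wavelength is λ₀ = hc/φ = 275.5 nm.
Since 439.2 nm > 275.5 nm, the photons lack sufficient energy.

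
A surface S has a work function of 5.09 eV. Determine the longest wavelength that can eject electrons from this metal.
243.58 nm

The threshold wavelength is when the photon energy equals the work function:
hc/λ₀ = φ

Solving for λ₀:
λ₀ = hc/φ = (6.626×10⁻³⁴ J·s)(3×10⁸ m/s) / (5.09 eV × 1.602×10⁻¹⁹ J/eV)
λ₀ = 243.58 nm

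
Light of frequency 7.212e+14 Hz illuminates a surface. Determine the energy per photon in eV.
2.9826 eV

Using E = hf:

E = hf = (6.626×10⁻³⁴ J·s)(7.212e+14 Hz)
E = 2.9826 eV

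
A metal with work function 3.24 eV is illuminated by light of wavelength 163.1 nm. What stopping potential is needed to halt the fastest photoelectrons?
4.3617 V

The stopping potential V_s satisfies: eV_s = KE_max

First, find KE_max using Einstein's equation:
E_photon = hc/λ = 7.6017 eV
KE_max = E_photon - φ = 7.6017 - 3.24 = 4.3617 eV

Since eV_s = KE_max:
V_s = KE_max/e = 4.3617 V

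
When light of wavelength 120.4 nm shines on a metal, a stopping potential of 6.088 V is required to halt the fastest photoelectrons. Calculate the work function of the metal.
4.21 eV

The stopping potential gives the maximum kinetic energy: KE_max = eV_s = 6.088 eV

From Einstein's photoelectric equation: KE_max = hc/λ - φ
Rearranging: φ = hc/λ - KE_max

Calculate photon energy:
E_photon = hc/λ = (6.626×10⁻³⁴ J·s)(3×10⁸ m/s) / (120.4×10⁻⁹ m) = 10.2977 eV

Therefore:
φ = 10.2977 - 6.088 = 4.21 eV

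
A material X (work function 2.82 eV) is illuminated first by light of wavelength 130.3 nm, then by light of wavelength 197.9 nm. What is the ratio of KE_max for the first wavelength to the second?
1.9435

Using Einstein's equation: KE_max = hc/λ - φ

For λ₁ = 130.3 nm:
E₁ = hc/λ₁ = 9.5153 eV
KE₁ = E₁ - φ = 9.5153 - 2.82 = 6.6953 eV

For λ₂ = 197.9 nm:
E₂ = hc/λ₂ = 6.2650 eV
KE₂ = E₂ - φ = 6.2650 - 2.82 = 3.4450 eV

Ratio: KE₁/KE₂ = 6.6953/3.4450 = 1.9435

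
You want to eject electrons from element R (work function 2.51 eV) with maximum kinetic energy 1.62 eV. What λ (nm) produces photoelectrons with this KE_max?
300.20 nm

From Einstein's equation: KE_max = hc/λ - φ

Rearranging for λ:
hc/λ = KE_max + φ
λ = hc/(KE_max + φ)

Required photon energy:
E_photon = KE_max + φ = 1.62 + 2.51 = 4.13 eV

Required wavelength:
λ = hc/E_photon = (6.626×10⁻³⁴)(3×10⁸) / (4.13 × 1.602×10⁻¹⁹)
λ = 300.20 nm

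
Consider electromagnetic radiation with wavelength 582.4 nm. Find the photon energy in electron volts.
2.1288 eV

Using E = hf = hc/λ:

E = hc/λ = (6.626×10⁻³⁴ J·s)(3×10⁸ m/s) / (582.4×10⁻⁹ m)
E = 2.1288 eV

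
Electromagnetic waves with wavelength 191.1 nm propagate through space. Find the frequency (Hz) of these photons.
1.5688e+15 Hz

Using the wave equation: c = fλ

Solving for frequency:
f = c/λ = (3×10⁸ m/s) / (191.1×10⁻⁹ m)
f = 1.5688e+15 Hz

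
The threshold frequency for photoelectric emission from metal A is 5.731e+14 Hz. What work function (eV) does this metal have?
2.37 eV

At the threshold frequency, photon energy equals work function:
φ = hf₀

Calculating:
φ = (6.626×10⁻³⁴ J·s)(5.731e+14 Hz)
φ = 2.37 eV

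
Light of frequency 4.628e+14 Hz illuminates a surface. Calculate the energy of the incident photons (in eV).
1.9140 eV

Using E = hf:

E = hf = (6.626×10⁻³⁴ J·s)(4.628e+14 Hz)
E = 1.9140 eV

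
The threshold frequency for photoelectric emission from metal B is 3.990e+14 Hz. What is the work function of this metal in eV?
1.65 eV

At the threshold frequency, photon energy equals work function:
φ = hf₀

Calculating:
φ = (6.626×10⁻³⁴ J·s)(3.990e+14 Hz)
φ = 1.65 eV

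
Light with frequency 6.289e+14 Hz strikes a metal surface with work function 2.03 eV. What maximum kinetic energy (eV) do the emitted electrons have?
0.5709 eV

Using Einstein's photoelectric equation: KE_max = hf - φ

First, calculate the photon energy:
E_photon = hf = (6.626×10⁻³⁴ J·s)(6.289e+14 Hz)
E_photon = 2.6009 eV

Then, the maximum kinetic energy:
KE_max = E_photon - φ = 2.6009 eV - 2.03 eV = 0.5709 eV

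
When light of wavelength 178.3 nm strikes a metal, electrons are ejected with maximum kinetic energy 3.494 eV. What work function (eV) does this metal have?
3.46 eV

From Einstein's photoelectric equation: KE_max = hf - φ = hc/λ - φ

Rearranging for φ:
φ = hc/λ - KE_max

Calculate photon energy:
E_photon = hc/λ = 6.9537 eV

Therefore:
φ = 6.9537 - 3.494 = 3.46 eV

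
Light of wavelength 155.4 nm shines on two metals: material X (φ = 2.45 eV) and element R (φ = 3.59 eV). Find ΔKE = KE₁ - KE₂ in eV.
1.1400 eV

Using KE_max = hc/λ - φ for each metal:

Photon energy: E = hc/λ = 7.9784 eV

For material X (φ₁ = 2.45 eV):
KE₁ = E - φ₁ = 7.9784 - 2.45 = 5.5284 eV

For element R (φ₂ = 3.59 eV):
KE₂ = E - φ₂ = 7.9784 - 3.59 = 4.3884 eV

Difference:
ΔKE = KE₁ - KE₂ = 5.5284 - 4.3884 = 1.1400 eV

Note: The difference equals the difference in work functions: 3.59 - 2.45 = 1.14 eV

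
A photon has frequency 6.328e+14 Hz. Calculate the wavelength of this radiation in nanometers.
473.76 nm

Using the wave equation: c = fλ

Solving for wavelength:
λ = c/f = (3×10⁸ m/s) / (6.328e+14 Hz)
λ = 473.76 nm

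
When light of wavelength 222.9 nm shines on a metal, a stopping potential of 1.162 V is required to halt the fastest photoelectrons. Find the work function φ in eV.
4.40 eV

The stopping potential gives the maximum kinetic energy: KE_max = eV_s = 1.162 eV

From Einstein's photoelectric equation: KE_max = hc/λ - φ
Rearranging: φ = hc/λ - KE_max

Calculate photon energy:
E_photon = hc/λ = (6.626×10⁻³⁴ J·s)(3×10⁸ m/s) / (222.9×10⁻⁹ m) = 5.5623 eV

Therefore:
φ = 5.5623 - 1.162 = 4.40 eV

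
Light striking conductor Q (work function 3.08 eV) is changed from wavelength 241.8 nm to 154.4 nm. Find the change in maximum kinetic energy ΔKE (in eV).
2.9025 eV

Using Einstein's equation: KE_max = hc/λ - φ

For λ₁ = 241.8 nm:
KE₁ = hc/λ₁ - φ = 5.1276 - 3.08 = 2.0476 eV

For λ₂ = 154.4 nm:
KE₂ = hc/λ₂ - φ = 8.0301 - 3.08 = 4.9501 eV

Change in KE:
ΔKE = KE₂ - KE₁ = 4.9501 - 2.0476 = 2.9025 eV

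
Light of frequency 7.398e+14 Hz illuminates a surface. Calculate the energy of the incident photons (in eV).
3.0596 eV

Using E = hf:

E = hf = (6.626×10⁻³⁴ J·s)(7.398e+14 Hz)
E = 3.0596 eV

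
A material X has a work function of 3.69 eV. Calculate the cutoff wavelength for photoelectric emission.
336.00 nm

The threshold wavelength is when the photon energy equals the work function:
hc/λ₀ = φ

Solving for λ₀:
λ₀ = hc/φ = (6.626×10⁻³⁴ J·s)(3×10⁸ m/s) / (3.69 eV × 1.602×10⁻¹⁹ J/eV)
λ₀ = 336.00 nm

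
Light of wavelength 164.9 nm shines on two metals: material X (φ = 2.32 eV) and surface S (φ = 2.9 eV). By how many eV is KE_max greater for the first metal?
0.5800 eV

Using KE_max = hc/λ - φ for each metal:

Photon energy: E = hc/λ = 7.5188 eV

For material X (φ₁ = 2.32 eV):
KE₁ = E - φ₁ = 7.5188 - 2.32 = 5.1988 eV

For surface S (φ₂ = 2.9 eV):
KE₂ = E - φ₂ = 7.5188 - 2.9 = 4.6188 eV

Difference:
ΔKE = KE₁ - KE₂ = 5.1988 - 4.6188 = 0.5800 eV

Note: The difference equals the difference in work functions: 2.9 - 2.32 = 0.58 eV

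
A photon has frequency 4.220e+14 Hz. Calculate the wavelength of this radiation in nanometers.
710.41 nm

Using the wave equation: c = fλ

Solving for wavelength:
λ = c/f = (3×10⁸ m/s) / (4.220e+14 Hz)
λ = 710.41 nm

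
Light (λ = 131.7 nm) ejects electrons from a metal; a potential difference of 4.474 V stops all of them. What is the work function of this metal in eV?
4.94 eV

The stopping potential gives the maximum kinetic energy: KE_max = eV_s = 4.474 eV

From Einstein's photoelectric equation: KE_max = hc/λ - φ
Rearranging: φ = hc/λ - KE_max

Calculate photon energy:
E_photon = hc/λ = (6.626×10⁻³⁴ J·s)(3×10⁸ m/s) / (131.7×10⁻⁹ m) = 9.4141 eV

Therefore:
φ = 9.4141 - 4.474 = 4.94 eV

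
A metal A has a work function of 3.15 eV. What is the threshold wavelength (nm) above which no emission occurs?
393.60 nm

The threshold wavelength is when the photon energy equals the work function:
hc/λ₀ = φ

Solving for λ₀:
λ₀ = hc/φ = (6.626×10⁻³⁴ J·s)(3×10⁸ m/s) / (3.15 eV × 1.602×10⁻¹⁹ J/eV)
λ₀ = 393.60 nm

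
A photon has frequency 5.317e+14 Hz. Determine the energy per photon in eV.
2.1989 eV

Using E = hf:

E = hf = (6.626×10⁻³⁴ J·s)(5.317e+14 Hz)
E = 2.1989 eV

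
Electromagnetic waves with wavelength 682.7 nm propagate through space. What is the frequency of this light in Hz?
4.3913e+14 Hz

Using the wave equation: c = fλ

Solving for frequency:
f = c/λ = (3×10⁸ m/s) / (682.7×10⁻⁹ m)
f = 4.3913e+14 Hz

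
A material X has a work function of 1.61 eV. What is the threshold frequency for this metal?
3.8930e+14 Hz

The threshold frequency is when the photon energy equals the work function:
hf₀ = φ

Solving for f₀:
f₀ = φ/h = (1.61 eV × 1.602×10⁻¹⁹ J/eV) / (6.626×10⁻³⁴ J·s)
f₀ = 3.8930e+14 Hz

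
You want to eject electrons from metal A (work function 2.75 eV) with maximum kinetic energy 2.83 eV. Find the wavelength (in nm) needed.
222.19 nm

From Einstein's equation: KE_max = hc/λ - φ

Rearranging for λ:
hc/λ = KE_max + φ
λ = hc/(KE_max + φ)

Required photon energy:
E_photon = KE_max + φ = 2.83 + 2.75 = 5.58 eV

Required wavelength:
λ = hc/E_photon = (6.626×10⁻³⁴)(3×10⁸) / (5.58 × 1.602×10⁻¹⁹)
λ = 222.19 nm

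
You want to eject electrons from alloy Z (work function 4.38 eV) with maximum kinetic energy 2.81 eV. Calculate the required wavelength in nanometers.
172.44 nm

From Einstein's equation: KE_max = hc/λ - φ

Rearranging for λ:
hc/λ = KE_max + φ
λ = hc/(KE_max + φ)

Required photon energy:
E_photon = KE_max + φ = 2.81 + 4.38 = 7.19 eV

Required wavelength:
λ = hc/E_photon = (6.626×10⁻³⁴)(3×10⁸) / (7.19 × 1.602×10⁻¹⁹)
λ = 172.44 nm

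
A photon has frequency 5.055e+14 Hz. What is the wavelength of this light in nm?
593.06 nm

Using the wave equation: c = fλ

Solving for wavelength:
λ = c/f = (3×10⁸ m/s) / (5.055e+14 Hz)
λ = 593.06 nm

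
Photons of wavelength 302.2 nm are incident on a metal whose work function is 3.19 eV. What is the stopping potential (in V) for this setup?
0.9127 V

The stopping potential V_s satisfies: eV_s = KE_max

First, find KE_max using Einstein's equation:
E_photon = hc/λ = 4.1027 eV
KE_max = E_photon - φ = 4.1027 - 3.19 = 0.9127 eV

Since eV_s = KE_max:
V_s = KE_max/e = 0.9127 V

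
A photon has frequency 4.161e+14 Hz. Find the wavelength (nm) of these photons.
720.48 nm

Using the wave equation: c = fλ

Solving for wavelength:
λ = c/f = (3×10⁸ m/s) / (4.161e+14 Hz)
λ = 720.48 nm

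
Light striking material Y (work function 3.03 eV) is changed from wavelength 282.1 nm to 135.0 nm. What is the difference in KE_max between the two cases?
4.7890 eV

Using Einstein's equation: KE_max = hc/λ - φ

For λ₁ = 282.1 nm:
KE₁ = hc/λ₁ - φ = 4.3950 - 3.03 = 1.3650 eV

For λ₂ = 135.0 nm:
KE₂ = hc/λ₂ - φ = 9.1840 - 3.03 = 6.1540 eV

Change in KE:
ΔKE = KE₂ - KE₁ = 6.1540 - 1.3650 = 4.7890 eV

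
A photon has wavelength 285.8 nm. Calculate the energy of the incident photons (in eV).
4.3381 eV

Using E = hf = hc/λ:

E = hc/λ = (6.626×10⁻³⁴ J·s)(3×10⁸ m/s) / (285.8×10⁻⁹ m)
E = 4.3381 eV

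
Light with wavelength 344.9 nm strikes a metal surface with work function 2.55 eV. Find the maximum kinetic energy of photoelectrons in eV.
1.0448 eV

Using Einstein's photoelectric equation: KE_max = hf - φ = hc/λ - φ

First, calculate the photon energy:
E_photon = hc/λ = (6.626×10⁻³⁴ J·s)(3×10⁸ m/s) / (344.9×10⁻⁹ m)
E_photon = 3.5948 eV

Then, the maximum kinetic energy:
KE_max = E_photon - φ = 3.5948 eV - 2.55 eV = 1.0448 eV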